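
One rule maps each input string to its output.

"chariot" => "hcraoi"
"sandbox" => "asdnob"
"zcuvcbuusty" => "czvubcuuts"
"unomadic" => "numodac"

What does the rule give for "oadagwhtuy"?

aoadwgthy

What's happening: swap each adjacent pair of characters (1↔2, 3↔4, ...), then delete the last character.
On "oadagwhtuy": the first step gives "aoadwgthyu", and the second then gives "aoadwgthy".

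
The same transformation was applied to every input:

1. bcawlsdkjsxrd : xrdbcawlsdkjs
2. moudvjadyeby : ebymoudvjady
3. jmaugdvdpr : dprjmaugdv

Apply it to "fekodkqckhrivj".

ivjfekodkqckhr

What's happening: move the last 3 characters to the front (rotate right by 3).
So "fekodkqckhrivj" becomes "ivjfekodkqckhr".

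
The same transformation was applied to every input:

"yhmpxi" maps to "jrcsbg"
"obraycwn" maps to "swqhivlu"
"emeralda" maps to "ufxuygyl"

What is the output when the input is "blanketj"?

Looking at the pairs, the operation is to swap the front and back halves of the string, then shift every letter 6 places backward in the alphabet (wrapping around).
Applying both steps to "blanketj": "ketjblan", then "eyndvfuh".
(Check on "yhmpxi": → "pxiyhm" → "jrcsbg" ✓)

eyndvfuh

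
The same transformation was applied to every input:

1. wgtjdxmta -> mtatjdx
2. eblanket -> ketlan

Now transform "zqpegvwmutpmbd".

mbdpegvwmutp

In each case the input is transformed by: delete the first 2 characters, then move the last 3 characters to the front (rotate right by 3).
On "zqpegvwmutpmbd": the first step gives "pegvwmutpmbd", and the second then gives "mbdpegvwmutp".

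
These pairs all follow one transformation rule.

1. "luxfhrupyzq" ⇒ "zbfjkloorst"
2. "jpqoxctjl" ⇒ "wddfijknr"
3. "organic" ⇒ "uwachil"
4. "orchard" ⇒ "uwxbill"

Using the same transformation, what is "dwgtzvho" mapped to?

xabinpqt

Each output is the input with this applied: sort the characters into alphabetical order, then shift every letter 6 places backward in the alphabet (wrapping around).
Starting from "dwgtzvho": after the first operation, "dghotvwz"; after the second, "xabinpqt".
(Check on "luxfhrupyzq": → "fhlpqruuxyz" → "zbfjkloorst" ✓)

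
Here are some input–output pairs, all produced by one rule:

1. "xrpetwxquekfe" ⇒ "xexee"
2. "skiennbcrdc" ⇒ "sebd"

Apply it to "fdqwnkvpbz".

The transformation: keep one character in every 3, starting at position 1 (positions 1st, 4th, 7th, ...).
"fdqwnkvpbz" → "fwvz".

fwvz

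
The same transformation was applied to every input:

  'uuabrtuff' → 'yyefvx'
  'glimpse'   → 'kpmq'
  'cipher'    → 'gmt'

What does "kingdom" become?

omrk

The transformation: shift every letter 4 places forward in the alphabet (wrapping around), then delete the last 3 characters.
So "kingdom" becomes "omrk".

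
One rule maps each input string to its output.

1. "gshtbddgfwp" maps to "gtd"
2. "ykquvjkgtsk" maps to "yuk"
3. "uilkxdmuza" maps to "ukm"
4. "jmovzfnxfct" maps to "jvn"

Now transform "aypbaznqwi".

The transformation: delete the last 3 characters, then keep one character in every 3, starting at position 1 (positions 1st, 4th, 7th, ...).
Working it through for "aypbaznqwi": intermediate "aypbazn", final "abn".

abn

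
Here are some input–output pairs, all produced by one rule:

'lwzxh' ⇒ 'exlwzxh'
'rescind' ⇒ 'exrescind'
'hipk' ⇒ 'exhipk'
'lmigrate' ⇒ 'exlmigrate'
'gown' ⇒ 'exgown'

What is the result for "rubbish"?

The pattern: prepend "ex".
Applying that to "rubbish" gives "exrubbish".

exrubbish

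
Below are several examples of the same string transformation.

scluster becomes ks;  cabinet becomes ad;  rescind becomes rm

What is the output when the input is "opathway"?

Looking at the pairs, the operation is to keep one character in every 3, starting at position 3 (positions 3rd, 6th, 9th, ...), then shift every letter 1 place backward in the alphabet (wrapping around).
Working it through for "opathway": intermediate "aw", final "zv".

zv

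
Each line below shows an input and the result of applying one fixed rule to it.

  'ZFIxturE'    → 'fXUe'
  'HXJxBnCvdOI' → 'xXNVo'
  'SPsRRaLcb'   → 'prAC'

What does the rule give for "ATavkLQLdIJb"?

tVlliB

Each output is the input with this applied: flip the case of every letter, then keep every other character starting from the second (positions 2nd, 4th, 6th, ...).
Applying both steps to "ATavkLQLdIJb": "atAVKlqlDijB", then "tVlliB".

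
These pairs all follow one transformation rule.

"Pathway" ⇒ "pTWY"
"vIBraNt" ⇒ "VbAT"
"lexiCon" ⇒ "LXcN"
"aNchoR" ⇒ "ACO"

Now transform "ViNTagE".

vnAe

Each output is the input with this applied: flip the case of every letter, then keep every other character starting from the first (positions 1st, 3rd, 5th, ...).
"ViNTagE" → "vIntAGe" → "vnAe".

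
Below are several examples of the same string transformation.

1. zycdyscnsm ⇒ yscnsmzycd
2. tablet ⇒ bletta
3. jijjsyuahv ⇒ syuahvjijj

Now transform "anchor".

What's happening: move the last character to the front, then swap the front and back halves of the string.
Applying both steps to "anchor": "rancho", then "choran".

choran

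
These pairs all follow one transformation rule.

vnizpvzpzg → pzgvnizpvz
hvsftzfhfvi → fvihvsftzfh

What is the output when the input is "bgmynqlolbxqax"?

qaxbgmynqlolbx

In each case the input is transformed by: move the last 3 characters to the front (rotate right by 3).
For "bgmynqlolbxqax" the result is "qaxbgmynqlolbx".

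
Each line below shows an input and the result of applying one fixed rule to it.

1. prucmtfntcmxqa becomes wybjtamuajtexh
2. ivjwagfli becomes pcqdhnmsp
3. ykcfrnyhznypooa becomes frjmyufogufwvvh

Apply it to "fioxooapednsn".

Looking at the pairs, the operation is to shift every letter 7 places forward in the alphabet (wrapping around).
So "fioxooapednsn" becomes "mpvevvhwlkuzu".

mpvevvhwlkuzu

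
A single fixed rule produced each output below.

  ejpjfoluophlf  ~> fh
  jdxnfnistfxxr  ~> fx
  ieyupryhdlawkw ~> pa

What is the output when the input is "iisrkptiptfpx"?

In each case the input is transformed by: keep every other character starting from the first (positions 1st, 3rd, 5th, ...), then keep one character in every 3, starting at position 3 (positions 3rd, 6th, 9th, ...).
Working it through for "iisrkptiptfpx": intermediate "isktpfx", final "kf".

kf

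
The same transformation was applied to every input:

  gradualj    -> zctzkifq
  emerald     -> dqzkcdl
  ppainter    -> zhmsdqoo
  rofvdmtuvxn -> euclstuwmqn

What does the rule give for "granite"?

The rule is to shift every letter 1 place backward in the alphabet (wrapping around), then move the first 2 characters to the end (rotate left by 2).
On "granite": the first step gives "fqzmhsd", and the second then gives "zmhsdfq".

zmhsdfq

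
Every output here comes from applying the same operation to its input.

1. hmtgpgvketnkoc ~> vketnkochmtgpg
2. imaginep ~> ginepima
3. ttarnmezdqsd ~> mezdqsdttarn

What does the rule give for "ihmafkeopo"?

The rule is to swap the front and back halves of the string, then move the last character to the front.
Starting from "ihmafkeopo": after the first operation, "keopoihmaf"; after the second, "fkeopoihma".

fkeopoihma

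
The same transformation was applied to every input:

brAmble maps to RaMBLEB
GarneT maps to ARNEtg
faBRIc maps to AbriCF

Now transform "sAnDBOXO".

The pattern: flip the case of every letter, then move the first character to the end.
On "sAnDBOXO" that produces "aNdboxoS".

aNdboxoS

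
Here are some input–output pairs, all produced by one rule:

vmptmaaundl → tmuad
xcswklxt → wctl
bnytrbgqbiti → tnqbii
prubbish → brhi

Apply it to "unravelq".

The transformation: keep every other character starting from the second (positions 2nd, 4th, 6th, ...), then swap each adjacent pair of characters (1↔2, 3↔4, ...).
Starting from "unravelq": after the first operation, "naeq"; after the second, "anqe".

anqe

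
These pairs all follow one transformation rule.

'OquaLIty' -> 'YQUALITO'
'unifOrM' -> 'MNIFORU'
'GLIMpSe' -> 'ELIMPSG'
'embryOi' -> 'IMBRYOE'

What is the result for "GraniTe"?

Each output is the input with this applied: swap the first and last characters, then convert every letter to uppercase.
Starting from "GraniTe": after the first operation, "eraniTG"; after the second, "ERANITG".
(Check on "unifOrM": → "MnifOru" → "MNIFORU" ✓)

ERANITG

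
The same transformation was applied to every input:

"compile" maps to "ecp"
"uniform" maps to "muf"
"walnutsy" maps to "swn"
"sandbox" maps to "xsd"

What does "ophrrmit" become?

In each case the input is transformed by: keep one character in every 3, starting at position 1 (positions 1st, 4th, 7th, ...), then move the last character to the front.
Working it through for "ophrrmit": intermediate "ori", final "ior".
(Check on "uniform": → "ufm" → "muf" ✓)

ior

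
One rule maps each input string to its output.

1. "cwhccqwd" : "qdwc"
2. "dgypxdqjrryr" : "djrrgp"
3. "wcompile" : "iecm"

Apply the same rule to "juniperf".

Looking at the pairs, the operation is to keep every other character starting from the second (positions 2nd, 4th, 6th, ...), then move the first 2 characters to the end (rotate left by 2).
"juniperf" → "uief" → "efui".

efui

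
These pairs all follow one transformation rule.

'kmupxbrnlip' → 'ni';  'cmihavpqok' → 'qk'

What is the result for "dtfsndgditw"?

Rule — keep every other character starting from the second (positions 2nd, 4th, 6th, ...), then delete the first 3 characters.
"dtfsndgditw" → "tsddt" → "dt".

dt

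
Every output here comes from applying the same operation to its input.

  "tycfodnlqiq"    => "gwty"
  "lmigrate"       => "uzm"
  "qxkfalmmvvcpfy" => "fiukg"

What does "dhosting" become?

pbo

The pattern: shift every letter 8 places forward in the alphabet (wrapping around), then keep one character in every 3, starting at position 2 (positions 2nd, 5th, 8th, ...).
Applying both steps to "dhosting": "lpwabqvo", then "pbo".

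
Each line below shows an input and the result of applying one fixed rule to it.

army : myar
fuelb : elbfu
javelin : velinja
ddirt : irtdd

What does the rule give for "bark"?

Looking at the pairs, the operation is to move the first 2 characters to the end (rotate left by 2).
On "bark" that produces "rkba".

rkba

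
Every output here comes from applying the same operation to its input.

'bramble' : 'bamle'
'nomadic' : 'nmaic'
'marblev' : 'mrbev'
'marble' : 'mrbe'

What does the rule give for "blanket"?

The transformation: double every character, then keep one character in every 3, starting at position 2 (positions 2nd, 5th, 8th, ...).
"blanket" → "bbllaannkkeett" → "banet".

banet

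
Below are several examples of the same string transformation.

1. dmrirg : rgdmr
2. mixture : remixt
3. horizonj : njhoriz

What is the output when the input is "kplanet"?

etkpla

The transformation: move the last 2 characters to the front (rotate right by 2), then delete the last character.
"kplanet" → "etkpla".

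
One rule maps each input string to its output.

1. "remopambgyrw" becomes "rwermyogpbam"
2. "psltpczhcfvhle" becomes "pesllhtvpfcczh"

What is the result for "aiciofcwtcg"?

agicctiwocf

Looking at the pairs, the operation is to take characters alternately from the front and the back (1st, last, 2nd, 2nd-last, ...).
Applying that to "aiciofcwtcg" gives "agicctiwocf".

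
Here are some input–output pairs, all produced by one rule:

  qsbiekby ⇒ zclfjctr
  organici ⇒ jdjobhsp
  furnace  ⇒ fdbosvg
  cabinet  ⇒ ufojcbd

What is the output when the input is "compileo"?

The pattern: shift every letter 1 place forward in the alphabet (wrapping around), then reverse the string.
Working it through for "compileo": intermediate "dpnqjmfp", final "pfmjqnpd".

pfmjqnpd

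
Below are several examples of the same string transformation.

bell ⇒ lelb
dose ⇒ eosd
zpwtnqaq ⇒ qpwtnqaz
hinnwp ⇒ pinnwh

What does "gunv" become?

Each output is the input with this applied: swap the first and last characters.
"gunv" → "vung".

vung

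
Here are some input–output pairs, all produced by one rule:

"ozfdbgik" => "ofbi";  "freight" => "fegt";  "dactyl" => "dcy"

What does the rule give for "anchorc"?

In each case the input is transformed by: keep every other character starting from the first (positions 1st, 3rd, 5th, ...).
Doing the same to "anchorc": "acoc".

acoc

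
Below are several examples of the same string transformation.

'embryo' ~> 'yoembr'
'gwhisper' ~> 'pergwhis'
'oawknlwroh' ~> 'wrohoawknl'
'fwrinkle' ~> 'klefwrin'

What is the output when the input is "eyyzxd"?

Looking at the pairs, the operation is to move the first character to the end, then swap the front and back halves of the string.
On "eyyzxd": the first step gives "yyzxde", and the second then gives "xdeyyz".
(Check on "gwhisper": → "whisperg" → "pergwhis" ✓)

xdeyyz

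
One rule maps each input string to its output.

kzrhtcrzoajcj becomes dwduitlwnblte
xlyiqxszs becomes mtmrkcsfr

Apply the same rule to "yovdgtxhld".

The transformation: reverse the string, then shift every letter 6 places backward in the alphabet (wrapping around).
For "yovdgtxhld", step one produces "dlhxtgdvoy"; step two turns that into "xfbrnaxpis".

xfbrnaxpis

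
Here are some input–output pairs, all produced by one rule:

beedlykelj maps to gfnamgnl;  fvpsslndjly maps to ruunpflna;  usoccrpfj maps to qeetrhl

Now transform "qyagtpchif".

civrejkh

The transformation: shift every letter 2 places forward in the alphabet (wrapping around), then delete the first 2 characters.
"qyagtpchif" → "civrejkh".
(Check on "fvpsslndjly": → "hxruunpflna" → "ruunpflna" ✓)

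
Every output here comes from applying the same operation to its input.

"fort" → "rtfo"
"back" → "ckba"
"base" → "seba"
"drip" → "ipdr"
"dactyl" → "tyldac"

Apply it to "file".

Each output is the input with this applied: swap the front and back halves of the string.
Applying that to "file" gives "lefi".

lefi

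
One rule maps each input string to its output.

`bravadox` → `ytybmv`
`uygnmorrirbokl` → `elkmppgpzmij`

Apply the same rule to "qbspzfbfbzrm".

qnxdzdzxpk

In each case the input is transformed by: delete the first 2 characters, then shift every letter 2 places backward in the alphabet (wrapping around).
On "qbspzfbfbzrm": the first step gives "spzfbfbzrm", and the second then gives "qnxdzdzxpk".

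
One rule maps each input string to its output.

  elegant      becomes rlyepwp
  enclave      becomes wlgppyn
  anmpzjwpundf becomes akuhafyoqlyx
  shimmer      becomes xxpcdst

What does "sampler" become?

awpcdlx

What's happening: shift every letter 11 places forward in the alphabet (wrapping around), then move the first 3 characters to the end (rotate left by 3).
Applying both steps to "sampler": "dlxawpc", then "awpcdlx".
(Check on "elegant": → "pwprlye" → "rlyepwp" ✓)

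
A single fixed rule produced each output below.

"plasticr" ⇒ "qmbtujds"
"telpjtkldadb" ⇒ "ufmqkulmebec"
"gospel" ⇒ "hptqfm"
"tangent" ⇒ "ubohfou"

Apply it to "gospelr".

hptqfms

Each output is the input with this applied: shift every letter 1 place forward in the alphabet (wrapping around).
On "gospelr" that produces "hptqfms".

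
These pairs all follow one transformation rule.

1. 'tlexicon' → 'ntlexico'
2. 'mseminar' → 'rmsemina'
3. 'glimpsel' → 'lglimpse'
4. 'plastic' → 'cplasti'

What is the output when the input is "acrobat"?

Looking at the pairs, the operation is to move the last character to the front.
On "acrobat" that produces "tacroba".

tacroba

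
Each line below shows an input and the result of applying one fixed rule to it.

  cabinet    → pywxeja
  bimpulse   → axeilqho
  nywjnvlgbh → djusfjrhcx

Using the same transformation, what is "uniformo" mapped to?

kqjebkni

Rule — shift every letter 4 places backward in the alphabet (wrapping around), then move the last character to the front.
On "uniformo": the first step gives "qjebknik", and the second then gives "kqjebkni".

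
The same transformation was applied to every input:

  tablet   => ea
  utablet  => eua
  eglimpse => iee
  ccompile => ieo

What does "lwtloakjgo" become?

oao

Each output is the input with this applied: move the first 3 characters to the end (rotate left by 3), then keep only the vowels.
Working it through for "lwtloakjgo": intermediate "loakjgolwt", final "oao".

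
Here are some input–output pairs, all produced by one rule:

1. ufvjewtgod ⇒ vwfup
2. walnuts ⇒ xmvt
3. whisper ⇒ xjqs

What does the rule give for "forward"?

Rule — shift every letter 1 place forward in the alphabet (wrapping around), then keep every other character starting from the first (positions 1st, 3rd, 5th, ...).
"forward" → "gpsxbse" → "gsbe".
(Check on "ufvjewtgod": → "vgwkfxuhpe" → "vwfup" ✓)

gsbe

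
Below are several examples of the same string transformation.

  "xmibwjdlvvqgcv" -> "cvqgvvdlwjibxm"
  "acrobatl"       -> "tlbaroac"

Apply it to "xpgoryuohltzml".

The rule is to reverse the string, then swap each adjacent pair of characters (1↔2, 3↔4, ...).
Working it through for "xpgoryuohltzml": intermediate "lmztlhouyrogpx", final "mltzhluorygoxp".
(Check on "xmibwjdlvvqgcv": → "vcgqvvldjwbimx" → "cvqgvvdlwjibxm" ✓)

mltzhluorygoxp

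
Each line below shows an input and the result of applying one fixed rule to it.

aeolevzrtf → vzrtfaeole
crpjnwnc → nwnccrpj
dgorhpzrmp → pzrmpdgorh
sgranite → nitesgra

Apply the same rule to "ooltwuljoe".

uljoeooltw

The pattern: swap the front and back halves of the string.
For "ooltwuljoe" the result is "uljoeooltw".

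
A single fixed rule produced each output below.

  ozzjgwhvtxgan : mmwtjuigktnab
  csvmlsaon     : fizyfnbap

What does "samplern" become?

nzcyreaf

Rule — move the first character to the end, then shift every letter 13 places forward in the alphabet (wrapping around) — i.e. ROT13.
Applying that to "samplern" gives "nzcyreaf".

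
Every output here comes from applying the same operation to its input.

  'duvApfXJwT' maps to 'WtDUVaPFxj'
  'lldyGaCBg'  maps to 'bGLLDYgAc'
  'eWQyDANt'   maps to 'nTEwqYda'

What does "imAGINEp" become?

The pattern: flip the case of every letter, then move the last 2 characters to the front (rotate right by 2).
On "imAGINEp": the first step gives "IMagineP", and the second then gives "ePIMagin".
(Check on "duvApfXJwT": → "DUVaPFxjWt" → "WtDUVaPFxj" ✓)

ePIMagin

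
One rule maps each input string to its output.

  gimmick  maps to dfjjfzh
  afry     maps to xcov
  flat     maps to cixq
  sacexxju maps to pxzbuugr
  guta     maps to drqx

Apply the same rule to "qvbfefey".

The transformation: shift every letter 3 places backward in the alphabet (wrapping around).
For "qvbfefey" the result is "nsycbcbv".

nsycbcbv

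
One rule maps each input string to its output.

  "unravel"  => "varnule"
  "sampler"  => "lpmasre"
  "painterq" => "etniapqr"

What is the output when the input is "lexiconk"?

ocixelkn

The transformation: move the last 2 characters to the front (rotate right by 2), then reverse the string.
"lexiconk" → "nklexico" → "ocixelkn".
(Check on "unravel": → "elunrav" → "varnule" ✓)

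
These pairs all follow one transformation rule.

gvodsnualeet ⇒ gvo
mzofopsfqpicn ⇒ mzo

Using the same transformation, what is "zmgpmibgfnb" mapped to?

zmg

Looking at the pairs, the operation is to keep only the first 3 characters.
"zmgpmibgfnb" → "zmg".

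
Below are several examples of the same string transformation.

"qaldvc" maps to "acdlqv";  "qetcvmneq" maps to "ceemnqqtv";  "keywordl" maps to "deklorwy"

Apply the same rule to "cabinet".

In each case the input is transformed by: sort the characters into alphabetical order.
On "cabinet" that produces "abceint".

abceint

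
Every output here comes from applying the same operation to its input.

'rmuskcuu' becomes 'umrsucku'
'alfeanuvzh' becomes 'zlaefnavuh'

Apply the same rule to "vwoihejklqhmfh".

fwvioehkjqlmhh

Rule — swap each adjacent pair of characters (1↔2, 3↔4, ...), then move the last character to the front.
For "vwoihejklqhmfh", step one produces "wvioehkjqlmhhf"; step two turns that into "fwvioehkjqlmhh".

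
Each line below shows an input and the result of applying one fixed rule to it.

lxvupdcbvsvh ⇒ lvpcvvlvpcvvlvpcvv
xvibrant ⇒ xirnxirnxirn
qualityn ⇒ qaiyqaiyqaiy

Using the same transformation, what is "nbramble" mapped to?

The pattern: keep every other character starting from the first (positions 1st, 3rd, 5th, ...), then write the whole string 3 times in a row.
Applying both steps to "nbramble": "nrml", then "nrmlnrmlnrml".

nrmlnrmlnrml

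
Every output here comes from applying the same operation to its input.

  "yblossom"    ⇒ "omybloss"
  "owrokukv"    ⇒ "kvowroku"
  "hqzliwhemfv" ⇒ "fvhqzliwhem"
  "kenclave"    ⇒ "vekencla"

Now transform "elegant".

ntelega

The pattern: move the last 2 characters to the front (rotate right by 2).
"elegant" → "ntelega".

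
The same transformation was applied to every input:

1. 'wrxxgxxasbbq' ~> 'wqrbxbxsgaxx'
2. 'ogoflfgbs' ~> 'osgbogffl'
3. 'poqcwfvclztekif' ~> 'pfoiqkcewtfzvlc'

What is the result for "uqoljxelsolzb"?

The rule is to take characters alternately from the front and the back (1st, last, 2nd, 2nd-last, ...).
"uqoljxelsolzb" → "ubqzollojsxle".

ubqzollojsxle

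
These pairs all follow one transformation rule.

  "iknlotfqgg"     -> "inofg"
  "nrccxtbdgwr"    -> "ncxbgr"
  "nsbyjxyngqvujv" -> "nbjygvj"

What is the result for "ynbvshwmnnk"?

ybswnk

Each output is the input with this applied: keep every other character starting from the first (positions 1st, 3rd, 5th, ...).
On "ynbvshwmnnk" that produces "ybswnk".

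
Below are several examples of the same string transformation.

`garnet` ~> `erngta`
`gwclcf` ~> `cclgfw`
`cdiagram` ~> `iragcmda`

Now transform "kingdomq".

nogdkqim

In each case the input is transformed by: take characters alternately from the front and the back (1st, last, 2nd, 2nd-last, ...), then swap the front and back halves of the string.
"kingdomq" → "nogdkqim".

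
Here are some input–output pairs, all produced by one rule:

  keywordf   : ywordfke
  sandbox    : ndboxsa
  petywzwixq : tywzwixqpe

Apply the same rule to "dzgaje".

In each case the input is transformed by: move the first 2 characters to the end (rotate left by 2).
So "dzgaje" becomes "gajedz".

gajedz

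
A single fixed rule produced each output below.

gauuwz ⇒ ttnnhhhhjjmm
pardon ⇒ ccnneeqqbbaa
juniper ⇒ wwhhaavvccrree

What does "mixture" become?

zzvvkkgghheerr

Each output is the input with this applied: double every character, then shift every letter 13 places forward in the alphabet (wrapping around) — i.e. ROT13.
Starting from "mixture": after the first operation, "mmiixxttuurree"; after the second, "zzvvkkgghheerr".
(Check on "pardon": → "ppaarrddoonn" → "ccnneeqqbbaa" ✓)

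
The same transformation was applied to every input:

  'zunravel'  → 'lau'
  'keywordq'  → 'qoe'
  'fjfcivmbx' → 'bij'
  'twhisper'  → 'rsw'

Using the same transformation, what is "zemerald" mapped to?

dre

The rule is to keep one character in every 3, starting at position 2 (positions 2nd, 5th, 8th, ...), then reverse the string.
Applying both steps to "zemerald": "erd", then "dre".
(Check on "keywordq": → "eoq" → "qoe" ✓)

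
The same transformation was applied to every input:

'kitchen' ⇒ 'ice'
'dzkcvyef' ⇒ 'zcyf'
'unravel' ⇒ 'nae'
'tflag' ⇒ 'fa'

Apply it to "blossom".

The transformation: keep every other character starting from the second (positions 2nd, 4th, 6th, ...).
For "blossom" the result is "lso".

lso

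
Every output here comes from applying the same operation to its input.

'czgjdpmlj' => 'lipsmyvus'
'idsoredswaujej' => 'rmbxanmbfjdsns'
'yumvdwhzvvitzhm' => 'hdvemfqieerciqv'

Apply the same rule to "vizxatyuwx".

erigjchdfg

The rule is to shift every letter 9 places forward in the alphabet (wrapping around).
Doing the same to "vizxatyuwx": "erigjchdfg".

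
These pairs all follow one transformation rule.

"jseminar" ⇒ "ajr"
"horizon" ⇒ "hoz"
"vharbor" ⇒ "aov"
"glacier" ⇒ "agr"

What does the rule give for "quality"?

aqy

Rule — sort the characters into alphabetical order, then keep one character in every 3, starting at position 1 (positions 1st, 4th, 7th, ...).
Applying both steps to "quality": "ailqtuy", then "aqy".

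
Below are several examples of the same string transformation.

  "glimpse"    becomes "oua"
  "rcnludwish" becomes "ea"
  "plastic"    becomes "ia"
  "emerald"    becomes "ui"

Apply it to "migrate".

Rule — shift every letter 8 places forward in the alphabet (wrapping around), then keep only the vowels.
For "migrate" the result is "uoi".

uoi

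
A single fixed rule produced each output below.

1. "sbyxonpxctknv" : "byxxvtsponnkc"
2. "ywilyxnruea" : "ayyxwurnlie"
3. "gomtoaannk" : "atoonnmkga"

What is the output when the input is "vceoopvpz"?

The pattern: sort the characters into reverse alphabetical order, then move the last character to the front.
So "vceoopvpz" becomes "czvvppooe".

czvvppooe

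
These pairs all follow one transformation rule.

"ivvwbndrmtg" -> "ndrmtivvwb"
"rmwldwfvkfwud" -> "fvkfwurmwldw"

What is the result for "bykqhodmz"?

In each case the input is transformed by: delete the last character, then swap the front and back halves of the string.
On "bykqhodmz" that produces "hodmbykq".

hodmbykq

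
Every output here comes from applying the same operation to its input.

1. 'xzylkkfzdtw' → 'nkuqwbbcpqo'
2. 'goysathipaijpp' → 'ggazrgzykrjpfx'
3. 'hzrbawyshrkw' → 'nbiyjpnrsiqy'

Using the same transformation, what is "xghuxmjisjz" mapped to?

qajzadolyxo

The pattern: reverse the string, then shift every letter 9 places backward in the alphabet (wrapping around).
Starting from "xghuxmjisjz": after the first operation, "zjsijmxuhgx"; after the second, "qajzadolyxo".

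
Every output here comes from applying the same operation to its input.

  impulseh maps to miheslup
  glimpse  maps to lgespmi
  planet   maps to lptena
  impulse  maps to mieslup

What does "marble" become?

amelbr

The transformation: reverse the string, then move the last 2 characters to the front (rotate right by 2).
"marble" → "amelbr".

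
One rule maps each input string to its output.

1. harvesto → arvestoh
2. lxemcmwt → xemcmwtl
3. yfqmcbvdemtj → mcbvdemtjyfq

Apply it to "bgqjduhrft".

qjduhrftbg

Looking at the pairs, the operation is to swap the front and back halves of the string, then move the last 3 characters to the front (rotate right by 3).
On "bgqjduhrft" that produces "qjduhrftbg".
(Check on "lxemcmwt": → "cmwtlxem" → "xemcmwtl" ✓)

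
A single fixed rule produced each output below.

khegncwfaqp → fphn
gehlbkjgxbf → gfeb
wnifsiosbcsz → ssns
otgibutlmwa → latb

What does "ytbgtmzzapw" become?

The rule is to keep one character in every 3, starting at position 2 (positions 2nd, 5th, 8th, ...), then move the first 2 characters to the end (rotate left by 2).
Starting from "ytbgtmzzapw": after the first operation, "ttzw"; after the second, "zwtt".
(Check on "khegncwfaqp": → "hnfp" → "fphn" ✓)

zwtt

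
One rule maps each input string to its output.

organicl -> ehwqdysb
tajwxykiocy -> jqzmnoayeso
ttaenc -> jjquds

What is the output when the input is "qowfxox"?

What's happening: shift every letter 10 places backward in the alphabet (wrapping around).
On "qowfxox" that produces "gemvnen".

gemvnen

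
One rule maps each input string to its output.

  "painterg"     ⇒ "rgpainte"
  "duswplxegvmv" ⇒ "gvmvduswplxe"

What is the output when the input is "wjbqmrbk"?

bkwjbqmr

What's happening: move the first 2 characters to the end (rotate left by 2), then swap the front and back halves of the string.
Working it through for "wjbqmrbk": intermediate "bqmrbkwj", final "bkwjbqmr".
(Check on "duswplxegvmv": → "swplxegvmvdu" → "gvmvduswplxe" ✓)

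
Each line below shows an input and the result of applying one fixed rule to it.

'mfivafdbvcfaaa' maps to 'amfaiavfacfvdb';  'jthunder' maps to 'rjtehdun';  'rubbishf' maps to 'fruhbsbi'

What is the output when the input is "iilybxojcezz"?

In each case the input is transformed by: swap the first and last characters, then take characters alternately from the front and the back (1st, last, 2nd, 2nd-last, ...).
"iilybxojcezz" → "zilybxojcezi" → "ziizleycbjxo".

ziizleycbjxo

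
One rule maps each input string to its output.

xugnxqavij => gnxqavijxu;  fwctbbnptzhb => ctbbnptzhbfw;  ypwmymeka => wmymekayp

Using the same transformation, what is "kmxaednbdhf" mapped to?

Looking at the pairs, the operation is to move the first 2 characters to the end (rotate left by 2).
For "kmxaednbdhf" the result is "xaednbdhfkm".

xaednbdhfkm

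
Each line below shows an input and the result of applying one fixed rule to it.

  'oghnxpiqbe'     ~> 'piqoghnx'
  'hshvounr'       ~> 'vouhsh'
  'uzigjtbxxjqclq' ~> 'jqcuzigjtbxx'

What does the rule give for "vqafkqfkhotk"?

khovqafkqf

What's happening: delete the last 2 characters, then move the last 3 characters to the front (rotate right by 3).
Applying both steps to "vqafkqfkhotk": "vqafkqfkho", then "khovqafkqf".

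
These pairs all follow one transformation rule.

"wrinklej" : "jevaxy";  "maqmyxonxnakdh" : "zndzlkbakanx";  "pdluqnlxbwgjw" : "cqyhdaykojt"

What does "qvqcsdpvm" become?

didpfqc

Each output is the input with this applied: delete the last 2 characters, then shift every letter 13 places forward in the alphabet (wrapping around) — i.e. ROT13.
Working it through for "qvqcsdpvm": intermediate "qvqcsdp", final "didpfqc".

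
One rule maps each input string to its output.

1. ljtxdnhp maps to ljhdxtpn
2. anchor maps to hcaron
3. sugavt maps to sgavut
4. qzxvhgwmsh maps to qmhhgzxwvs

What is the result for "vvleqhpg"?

In each case the input is transformed by: sort the characters into reverse alphabetical order, then swap the front and back halves of the string.
On "vvleqhpg" that produces "lhgevvqp".
(Check on "ljtxdnhp": → "xtpnljhd" → "ljhdxtpn" ✓)

lhgevvqp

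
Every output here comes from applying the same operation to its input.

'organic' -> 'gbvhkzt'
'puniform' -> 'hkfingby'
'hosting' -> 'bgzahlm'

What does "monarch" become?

kvafhgt

What's happening: shift every letter 7 places backward in the alphabet (wrapping around), then move the last 3 characters to the front (rotate right by 3).
Working it through for "monarch": intermediate "fhgtkva", final "kvafhgt".
(Check on "puniform": → "ingbyhkf" → "hkfingby" ✓)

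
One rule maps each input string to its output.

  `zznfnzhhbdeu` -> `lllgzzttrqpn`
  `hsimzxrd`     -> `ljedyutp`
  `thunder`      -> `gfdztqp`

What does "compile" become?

bayxuqo

What's happening: sort the characters into reverse alphabetical order, then shift every letter 12 places forward in the alphabet (wrapping around).
Applying both steps to "compile": "pomliec", then "bayxuqo".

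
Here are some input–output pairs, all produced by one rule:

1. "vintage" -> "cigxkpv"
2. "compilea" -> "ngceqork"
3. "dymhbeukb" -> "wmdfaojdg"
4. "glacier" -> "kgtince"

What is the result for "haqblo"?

Looking at the pairs, the operation is to shift every letter 2 places forward in the alphabet (wrapping around), then move the last 3 characters to the front (rotate right by 3).
"haqblo" → "jcsdnq" → "dnqjcs".

dnqjcs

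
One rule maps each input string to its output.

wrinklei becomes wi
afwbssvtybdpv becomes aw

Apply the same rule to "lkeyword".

le

The rule is to keep every other character starting from the first (positions 1st, 3rd, 5th, ...), then keep only the first 2 characters.
Starting from "lkeyword": after the first operation, "lewr"; after the second, "le".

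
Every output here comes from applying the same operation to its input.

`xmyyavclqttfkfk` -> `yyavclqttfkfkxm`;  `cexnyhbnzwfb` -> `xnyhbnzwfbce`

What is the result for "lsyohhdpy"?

yohhdpyls

In each case the input is transformed by: move the first 2 characters to the end (rotate left by 2).
For "lsyohhdpy" the result is "yohhdpyls".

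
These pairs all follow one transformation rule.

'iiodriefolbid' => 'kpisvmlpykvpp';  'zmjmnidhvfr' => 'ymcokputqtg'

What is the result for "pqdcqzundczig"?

npgjkubgxjkxw

Each output is the input with this applied: reverse the string, then shift every letter 7 places forward in the alphabet (wrapping around).
For "pqdcqzundczig", step one produces "gizcdnuzqcdqp"; step two turns that into "npgjkubgxjkxw".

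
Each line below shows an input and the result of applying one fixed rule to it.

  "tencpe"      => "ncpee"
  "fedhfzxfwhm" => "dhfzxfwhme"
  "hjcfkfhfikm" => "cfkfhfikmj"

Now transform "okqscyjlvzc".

The rule is to delete the first character, then move the first character to the end.
Applying that to "okqscyjlvzc" gives "qscyjlvzck".

qscyjlvzck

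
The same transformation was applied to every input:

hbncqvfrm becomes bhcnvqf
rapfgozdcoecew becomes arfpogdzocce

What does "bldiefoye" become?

lbidfeo

What's happening: delete the last 2 characters, then swap each adjacent pair of characters (1↔2, 3↔4, ...).
Doing the same to "bldiefoye": "lbidfeo".
(Check on "rapfgozdcoecew": → "rapfgozdcoec" → "arfpogdzocce" ✓)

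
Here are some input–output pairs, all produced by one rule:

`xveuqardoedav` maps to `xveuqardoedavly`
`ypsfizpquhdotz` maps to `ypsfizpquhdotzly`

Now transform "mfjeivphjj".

Looking at the pairs, the operation is to append "ly".
Doing the same to "mfjeivphjj": "mfjeivphjjly".

mfjeivphjjly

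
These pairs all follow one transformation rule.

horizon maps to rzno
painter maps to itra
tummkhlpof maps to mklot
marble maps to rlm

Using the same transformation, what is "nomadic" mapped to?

mdco

The rule is to move the first 2 characters to the end (rotate left by 2), then keep every other character starting from the first (positions 1st, 3rd, 5th, ...).
On "nomadic": the first step gives "madicno", and the second then gives "mdco".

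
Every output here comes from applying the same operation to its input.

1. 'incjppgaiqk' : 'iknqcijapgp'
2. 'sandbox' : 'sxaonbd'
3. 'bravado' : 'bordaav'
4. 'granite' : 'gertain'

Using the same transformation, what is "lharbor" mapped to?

lrhoabr

Looking at the pairs, the operation is to take characters alternately from the front and the back (1st, last, 2nd, 2nd-last, ...).
On "lharbor" that produces "lrhoabr".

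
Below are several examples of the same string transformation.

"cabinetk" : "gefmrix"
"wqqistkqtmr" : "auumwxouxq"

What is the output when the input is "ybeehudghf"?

The rule is to delete the last character, then shift every letter 4 places forward in the alphabet (wrapping around).
Working it through for "ybeehudghf": intermediate "ybeehudgh", final "cfiilyhkl".

cfiilyhkl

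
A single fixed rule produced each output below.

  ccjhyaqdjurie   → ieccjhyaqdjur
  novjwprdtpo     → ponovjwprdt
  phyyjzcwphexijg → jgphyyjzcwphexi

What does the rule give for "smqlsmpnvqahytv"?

tvsmqlsmpnvqahy

Rule — move the last 2 characters to the front (rotate right by 2).
On "smqlsmpnvqahytv" that produces "tvsmqlsmpnvqahy".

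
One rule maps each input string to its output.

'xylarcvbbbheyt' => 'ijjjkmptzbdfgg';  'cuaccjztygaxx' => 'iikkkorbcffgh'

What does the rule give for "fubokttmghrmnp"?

jnopsuuvwxzbbc

The transformation: sort the characters into alphabetical order, then shift every letter 8 places forward in the alphabet (wrapping around).
Starting from "fubokttmghrmnp": after the first operation, "bfghkmmnoprttu"; after the second, "jnopsuuvwxzbbc".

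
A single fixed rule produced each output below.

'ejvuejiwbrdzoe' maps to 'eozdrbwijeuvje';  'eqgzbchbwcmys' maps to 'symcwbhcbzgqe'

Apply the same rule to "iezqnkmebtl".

The rule is to reverse the string.
On "iezqnkmebtl" that produces "ltbemknqzei".

ltbemknqzei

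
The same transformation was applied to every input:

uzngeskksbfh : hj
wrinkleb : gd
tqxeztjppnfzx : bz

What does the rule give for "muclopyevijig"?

Rule — shift every letter 2 places forward in the alphabet (wrapping around), then keep only the last 2 characters.
Applying both steps to "muclopyevijig": "owenqragxklki", then "ki".

ki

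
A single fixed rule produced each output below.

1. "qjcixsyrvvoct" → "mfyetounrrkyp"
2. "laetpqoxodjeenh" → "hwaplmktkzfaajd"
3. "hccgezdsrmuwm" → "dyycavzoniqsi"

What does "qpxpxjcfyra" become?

Each output is the input with this applied: shift every letter 4 places backward in the alphabet (wrapping around).
Doing the same to "qpxpxjcfyra": "mltltfybunw".

mltltfybunw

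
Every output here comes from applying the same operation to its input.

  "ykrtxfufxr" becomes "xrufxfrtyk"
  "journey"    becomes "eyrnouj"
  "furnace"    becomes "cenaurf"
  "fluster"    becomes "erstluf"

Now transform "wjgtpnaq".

What's happening: reverse the string, then swap each adjacent pair of characters (1↔2, 3↔4, ...).
On "wjgtpnaq": the first step gives "qanptgjw", and the second then gives "aqpngtwj".

aqpngtwj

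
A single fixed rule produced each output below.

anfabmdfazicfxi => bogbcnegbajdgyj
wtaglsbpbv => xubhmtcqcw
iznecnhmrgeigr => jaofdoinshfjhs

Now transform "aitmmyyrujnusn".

bjunnzzsvkovto

Looking at the pairs, the operation is to shift every letter 1 place forward in the alphabet (wrapping around).
For "aitmmyyrujnusn" the result is "bjunnzzsvkovto".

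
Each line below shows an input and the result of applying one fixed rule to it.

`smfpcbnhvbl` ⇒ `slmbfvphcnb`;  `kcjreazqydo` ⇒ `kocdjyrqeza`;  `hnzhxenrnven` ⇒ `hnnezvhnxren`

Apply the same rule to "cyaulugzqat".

The pattern: take characters alternately from the front and the back (1st, last, 2nd, 2nd-last, ...).
On "cyaulugzqat" that produces "ctyaaquzlgu".

ctyaaquzlgu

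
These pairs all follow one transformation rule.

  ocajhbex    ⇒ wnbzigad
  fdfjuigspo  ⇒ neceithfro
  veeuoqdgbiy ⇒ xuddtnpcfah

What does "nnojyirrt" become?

smmnixhqq

Each output is the input with this applied: shift every letter 1 place backward in the alphabet (wrapping around), then move the last character to the front.
Working it through for "nnojyirrt": intermediate "mmnixhqqs", final "smmnixhqq".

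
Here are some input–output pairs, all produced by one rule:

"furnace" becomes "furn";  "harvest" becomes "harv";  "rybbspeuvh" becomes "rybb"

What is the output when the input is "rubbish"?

The pattern: keep only the first 4 characters.
Doing the same to "rubbish": "rubb".

rubb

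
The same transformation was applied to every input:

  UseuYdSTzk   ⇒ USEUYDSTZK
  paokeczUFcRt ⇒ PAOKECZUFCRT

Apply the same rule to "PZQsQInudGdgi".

PZQSQINUDGDGI

Each output is the input with this applied: convert every letter to uppercase.
On "PZQsQInudGdgi" that produces "PZQSQINUDGDGI".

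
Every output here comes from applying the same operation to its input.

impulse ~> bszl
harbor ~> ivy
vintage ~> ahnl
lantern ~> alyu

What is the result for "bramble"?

In each case the input is transformed by: delete the first 3 characters, then shift every letter 7 places forward in the alphabet (wrapping around).
Starting from "bramble": after the first operation, "mble"; after the second, "tisl".
(Check on "impulse": → "ulse" → "bszl" ✓)

tisl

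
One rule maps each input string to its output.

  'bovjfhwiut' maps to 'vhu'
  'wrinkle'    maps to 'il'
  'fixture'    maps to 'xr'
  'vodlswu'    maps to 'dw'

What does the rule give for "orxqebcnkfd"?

xbk

In each case the input is transformed by: keep one character in every 3, starting at position 3 (positions 3rd, 6th, 9th, ...).
For "orxqebcnkfd" the result is "xbk".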